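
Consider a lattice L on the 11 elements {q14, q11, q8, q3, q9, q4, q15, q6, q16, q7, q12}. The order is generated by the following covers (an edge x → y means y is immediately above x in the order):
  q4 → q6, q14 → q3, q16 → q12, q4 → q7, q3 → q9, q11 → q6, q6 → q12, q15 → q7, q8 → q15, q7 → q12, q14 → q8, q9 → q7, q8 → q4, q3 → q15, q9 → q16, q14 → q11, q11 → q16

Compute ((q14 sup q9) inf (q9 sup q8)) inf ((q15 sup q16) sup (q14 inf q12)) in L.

q14 ∨ q9 = q9
q9 ∨ q8 = q7
q9 ∧ q7 = q9
q15 ∨ q16 = q12
q14 ∧ q12 = q14
q12 ∨ q14 = q12
q9 ∧ q12 = q9

q9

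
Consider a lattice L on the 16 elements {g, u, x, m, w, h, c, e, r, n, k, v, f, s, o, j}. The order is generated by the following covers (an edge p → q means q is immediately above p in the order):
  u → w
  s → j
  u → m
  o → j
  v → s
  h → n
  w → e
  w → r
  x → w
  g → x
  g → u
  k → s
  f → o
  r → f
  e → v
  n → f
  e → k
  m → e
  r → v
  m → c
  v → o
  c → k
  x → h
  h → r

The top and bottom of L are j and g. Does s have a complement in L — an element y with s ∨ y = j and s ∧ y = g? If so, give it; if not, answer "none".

For every candidate y, either s ∨ y ≠ j or s ∧ y ≠ g; no complement exists.

none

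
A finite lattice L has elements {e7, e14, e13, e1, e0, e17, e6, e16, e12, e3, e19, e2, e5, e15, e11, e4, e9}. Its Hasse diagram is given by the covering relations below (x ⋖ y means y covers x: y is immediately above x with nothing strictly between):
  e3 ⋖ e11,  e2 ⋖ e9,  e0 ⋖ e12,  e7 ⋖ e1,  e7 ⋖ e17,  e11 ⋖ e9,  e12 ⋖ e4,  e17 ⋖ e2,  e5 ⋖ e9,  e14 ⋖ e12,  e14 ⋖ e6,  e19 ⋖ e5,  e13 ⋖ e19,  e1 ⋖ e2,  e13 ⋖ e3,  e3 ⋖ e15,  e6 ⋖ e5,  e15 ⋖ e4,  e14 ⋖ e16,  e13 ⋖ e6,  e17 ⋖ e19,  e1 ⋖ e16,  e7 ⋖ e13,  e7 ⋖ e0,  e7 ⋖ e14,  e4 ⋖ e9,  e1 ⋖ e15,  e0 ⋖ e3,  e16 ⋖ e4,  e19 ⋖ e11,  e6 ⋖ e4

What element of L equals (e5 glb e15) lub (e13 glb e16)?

e13

e5 ∧ e15 = e13
e13 ∧ e16 = e7
e13 ∨ e7 = e13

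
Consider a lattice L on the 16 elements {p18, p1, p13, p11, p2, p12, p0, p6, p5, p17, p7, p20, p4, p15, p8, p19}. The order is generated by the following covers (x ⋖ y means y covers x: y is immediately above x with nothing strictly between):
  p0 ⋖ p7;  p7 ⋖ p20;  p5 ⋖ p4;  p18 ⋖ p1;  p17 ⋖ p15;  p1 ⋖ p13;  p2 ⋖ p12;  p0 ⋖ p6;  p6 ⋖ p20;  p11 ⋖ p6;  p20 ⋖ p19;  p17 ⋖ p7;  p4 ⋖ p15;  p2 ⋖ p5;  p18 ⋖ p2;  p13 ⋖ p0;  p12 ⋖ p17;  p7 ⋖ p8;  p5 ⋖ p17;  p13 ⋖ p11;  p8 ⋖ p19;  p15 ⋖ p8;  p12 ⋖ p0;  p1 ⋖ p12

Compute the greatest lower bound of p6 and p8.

Common lower bounds of {p6, p8}: p0, p1, p12, p13, p18, p2.
The greatest among these is p0.

p0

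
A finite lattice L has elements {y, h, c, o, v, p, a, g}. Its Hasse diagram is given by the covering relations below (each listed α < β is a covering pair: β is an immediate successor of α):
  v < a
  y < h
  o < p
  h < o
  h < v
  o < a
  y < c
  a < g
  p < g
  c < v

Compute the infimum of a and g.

a

Common lower bounds of {a, g}: a, c, h, o, v, y.
The greatest among these is a.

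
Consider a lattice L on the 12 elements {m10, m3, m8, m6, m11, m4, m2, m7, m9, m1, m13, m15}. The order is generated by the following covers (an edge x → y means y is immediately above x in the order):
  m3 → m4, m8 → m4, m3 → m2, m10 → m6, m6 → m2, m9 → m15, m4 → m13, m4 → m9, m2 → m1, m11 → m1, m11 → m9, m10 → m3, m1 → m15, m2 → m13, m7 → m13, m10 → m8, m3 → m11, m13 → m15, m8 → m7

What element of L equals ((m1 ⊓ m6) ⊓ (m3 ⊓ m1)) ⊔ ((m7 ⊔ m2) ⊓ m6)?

m1 ∧ m6 = m6
m3 ∧ m1 = m3
m6 ∧ m3 = m10
m7 ∨ m2 = m13
m13 ∧ m6 = m6
m10 ∨ m6 = m6

m6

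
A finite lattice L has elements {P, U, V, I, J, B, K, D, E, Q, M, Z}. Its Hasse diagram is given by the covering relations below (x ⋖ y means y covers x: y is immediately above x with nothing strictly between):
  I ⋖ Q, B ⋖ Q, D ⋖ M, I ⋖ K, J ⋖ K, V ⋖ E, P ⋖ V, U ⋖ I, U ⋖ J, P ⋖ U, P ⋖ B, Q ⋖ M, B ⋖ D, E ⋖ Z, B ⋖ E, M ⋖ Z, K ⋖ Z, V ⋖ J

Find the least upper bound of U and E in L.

Z

Common upper bounds of {U, E}: Z.
The least among these is Z.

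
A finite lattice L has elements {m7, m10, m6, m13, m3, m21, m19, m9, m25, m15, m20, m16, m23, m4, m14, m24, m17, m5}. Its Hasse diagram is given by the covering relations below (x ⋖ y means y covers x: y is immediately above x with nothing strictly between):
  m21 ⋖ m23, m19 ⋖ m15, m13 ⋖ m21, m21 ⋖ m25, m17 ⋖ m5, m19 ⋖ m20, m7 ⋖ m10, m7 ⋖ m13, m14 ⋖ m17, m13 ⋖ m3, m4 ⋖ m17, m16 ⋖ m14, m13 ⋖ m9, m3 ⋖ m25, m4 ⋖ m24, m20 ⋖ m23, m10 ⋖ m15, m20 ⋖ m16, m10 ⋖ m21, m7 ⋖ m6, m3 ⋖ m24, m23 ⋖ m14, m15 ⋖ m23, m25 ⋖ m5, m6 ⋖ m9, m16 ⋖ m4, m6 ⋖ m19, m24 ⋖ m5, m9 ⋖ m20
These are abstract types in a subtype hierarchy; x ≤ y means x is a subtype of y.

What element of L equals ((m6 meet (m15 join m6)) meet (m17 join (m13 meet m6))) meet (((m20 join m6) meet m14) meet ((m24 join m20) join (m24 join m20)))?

m6

m15 ∨ m6 = m15
m6 ∧ m15 = m6
m13 ∧ m6 = m7
m17 ∨ m7 = m17
m6 ∧ m17 = m6
m20 ∨ m6 = m20
m20 ∧ m14 = m20
m24 ∨ m20 = m24
m24 ∨ m20 = m24
m24 ∨ m24 = m24
m20 ∧ m24 = m20
m6 ∧ m20 = m6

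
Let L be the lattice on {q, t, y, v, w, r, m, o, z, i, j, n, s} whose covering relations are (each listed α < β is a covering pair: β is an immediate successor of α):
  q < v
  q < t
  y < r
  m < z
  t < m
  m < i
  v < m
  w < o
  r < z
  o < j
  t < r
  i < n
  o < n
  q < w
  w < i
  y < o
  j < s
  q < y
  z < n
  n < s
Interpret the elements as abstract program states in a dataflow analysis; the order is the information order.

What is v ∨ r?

Common upper bounds of {v, r}: n, s, z.
The least among these is z.

z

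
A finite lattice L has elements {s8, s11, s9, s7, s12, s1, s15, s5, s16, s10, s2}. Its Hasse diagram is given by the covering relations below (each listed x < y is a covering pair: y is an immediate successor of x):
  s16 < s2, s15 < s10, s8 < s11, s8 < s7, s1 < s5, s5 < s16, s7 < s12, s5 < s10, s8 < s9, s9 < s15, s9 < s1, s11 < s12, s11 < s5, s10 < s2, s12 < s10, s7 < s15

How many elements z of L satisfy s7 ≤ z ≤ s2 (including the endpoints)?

The interval [s7, s2] = {s10, s12, s15, s2, s7}, which has 5 elements.

5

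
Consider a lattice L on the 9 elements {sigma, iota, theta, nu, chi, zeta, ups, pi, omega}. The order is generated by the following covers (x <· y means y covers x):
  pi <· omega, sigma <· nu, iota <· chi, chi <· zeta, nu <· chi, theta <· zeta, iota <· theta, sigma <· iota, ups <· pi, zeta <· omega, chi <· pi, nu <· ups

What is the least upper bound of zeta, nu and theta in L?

zeta

Common upper bounds of {zeta, nu, theta}: omega, zeta.
The least among these is zeta.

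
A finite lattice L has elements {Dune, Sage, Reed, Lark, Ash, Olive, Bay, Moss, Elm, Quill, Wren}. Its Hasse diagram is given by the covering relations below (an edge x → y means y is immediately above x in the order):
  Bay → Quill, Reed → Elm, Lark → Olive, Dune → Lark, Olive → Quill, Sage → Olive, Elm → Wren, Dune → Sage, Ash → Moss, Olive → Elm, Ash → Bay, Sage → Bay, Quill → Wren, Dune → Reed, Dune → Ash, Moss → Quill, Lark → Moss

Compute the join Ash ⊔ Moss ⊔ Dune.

Moss

Common upper bounds of {Ash, Moss, Dune}: Moss, Quill, Wren.
The least among these is Moss.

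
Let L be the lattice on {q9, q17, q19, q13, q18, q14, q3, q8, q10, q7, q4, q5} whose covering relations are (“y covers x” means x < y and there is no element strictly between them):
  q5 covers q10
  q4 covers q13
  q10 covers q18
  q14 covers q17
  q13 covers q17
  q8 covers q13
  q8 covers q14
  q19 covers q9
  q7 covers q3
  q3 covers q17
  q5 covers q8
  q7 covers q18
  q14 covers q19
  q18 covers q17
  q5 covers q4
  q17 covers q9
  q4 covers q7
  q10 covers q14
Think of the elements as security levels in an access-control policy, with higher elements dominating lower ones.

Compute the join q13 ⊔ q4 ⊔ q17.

Common upper bounds of {q13, q4, q17}: q4, q5.
The least among these is q4.

q4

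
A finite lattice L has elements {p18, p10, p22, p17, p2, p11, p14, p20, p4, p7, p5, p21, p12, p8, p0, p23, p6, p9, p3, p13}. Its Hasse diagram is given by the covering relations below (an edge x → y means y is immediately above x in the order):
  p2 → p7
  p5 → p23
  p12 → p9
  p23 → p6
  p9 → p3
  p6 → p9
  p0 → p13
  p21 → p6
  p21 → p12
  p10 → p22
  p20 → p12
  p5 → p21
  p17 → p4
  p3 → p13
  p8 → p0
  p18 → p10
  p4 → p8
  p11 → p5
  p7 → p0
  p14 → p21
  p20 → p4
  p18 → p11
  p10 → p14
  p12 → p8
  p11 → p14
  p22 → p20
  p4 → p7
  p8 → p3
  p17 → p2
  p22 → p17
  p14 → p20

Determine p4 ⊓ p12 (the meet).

Common lower bounds of {p4, p12}: p10, p11, p14, p18, p20, p22.
The greatest among these is p20.

p20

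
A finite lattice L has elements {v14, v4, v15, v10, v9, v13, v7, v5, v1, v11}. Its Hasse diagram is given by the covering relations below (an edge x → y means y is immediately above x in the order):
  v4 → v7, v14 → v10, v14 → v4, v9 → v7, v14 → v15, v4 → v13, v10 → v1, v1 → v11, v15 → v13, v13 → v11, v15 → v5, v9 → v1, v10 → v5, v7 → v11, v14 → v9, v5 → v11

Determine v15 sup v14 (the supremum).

Common upper bounds of {v15, v14}: v11, v13, v15, v5.
The least among these is v15.

v15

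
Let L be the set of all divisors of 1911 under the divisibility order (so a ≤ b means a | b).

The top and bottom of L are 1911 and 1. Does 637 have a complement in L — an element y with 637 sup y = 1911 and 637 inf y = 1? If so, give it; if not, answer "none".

3

Need y with 637 ∨ y = 1911 and 637 ∧ y = 1.
Checking each element gives: 3.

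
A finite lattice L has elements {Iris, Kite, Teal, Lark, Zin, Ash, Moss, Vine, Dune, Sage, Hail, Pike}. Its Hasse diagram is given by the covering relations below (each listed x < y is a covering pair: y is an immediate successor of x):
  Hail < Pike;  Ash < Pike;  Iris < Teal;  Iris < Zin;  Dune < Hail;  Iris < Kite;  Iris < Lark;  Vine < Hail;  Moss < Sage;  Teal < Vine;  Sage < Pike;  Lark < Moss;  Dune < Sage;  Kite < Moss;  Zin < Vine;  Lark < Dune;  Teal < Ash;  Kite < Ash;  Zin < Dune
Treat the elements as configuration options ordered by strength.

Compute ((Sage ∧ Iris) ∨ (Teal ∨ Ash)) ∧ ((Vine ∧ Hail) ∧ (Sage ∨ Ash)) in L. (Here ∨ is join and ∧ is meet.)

Teal

Sage ∧ Iris = Iris
Teal ∨ Ash = Ash
Iris ∨ Ash = Ash
Vine ∧ Hail = Vine
Sage ∨ Ash = Pike
Vine ∧ Pike = Vine
Ash ∧ Vine = Teal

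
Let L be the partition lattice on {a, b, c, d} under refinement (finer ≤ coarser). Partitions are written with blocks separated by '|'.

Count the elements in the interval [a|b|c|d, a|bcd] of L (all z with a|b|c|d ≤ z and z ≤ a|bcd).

5

The interval [a|b|c|d, a|bcd] = {a|bcd, a|bc|d, a|bd|c, a|b|cd, a|b|c|d}, which has 5 elements.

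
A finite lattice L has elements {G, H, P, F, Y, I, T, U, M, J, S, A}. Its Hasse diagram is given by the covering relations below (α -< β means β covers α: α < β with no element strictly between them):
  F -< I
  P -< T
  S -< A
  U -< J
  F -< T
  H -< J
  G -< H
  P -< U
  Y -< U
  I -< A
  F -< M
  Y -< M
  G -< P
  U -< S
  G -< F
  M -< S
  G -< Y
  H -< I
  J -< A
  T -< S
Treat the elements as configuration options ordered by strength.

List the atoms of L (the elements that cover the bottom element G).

The atoms are exactly the elements that cover G: F, H, P, Y.

F, H, P, Y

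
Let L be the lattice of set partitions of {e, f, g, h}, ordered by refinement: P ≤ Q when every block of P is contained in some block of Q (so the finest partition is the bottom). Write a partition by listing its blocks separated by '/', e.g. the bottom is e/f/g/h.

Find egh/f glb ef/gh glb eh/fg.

e/f/g/h

Common lower bounds of {egh/f, ef/gh, eh/fg}: e/f/g/h.
The greatest among these is e/f/g/h.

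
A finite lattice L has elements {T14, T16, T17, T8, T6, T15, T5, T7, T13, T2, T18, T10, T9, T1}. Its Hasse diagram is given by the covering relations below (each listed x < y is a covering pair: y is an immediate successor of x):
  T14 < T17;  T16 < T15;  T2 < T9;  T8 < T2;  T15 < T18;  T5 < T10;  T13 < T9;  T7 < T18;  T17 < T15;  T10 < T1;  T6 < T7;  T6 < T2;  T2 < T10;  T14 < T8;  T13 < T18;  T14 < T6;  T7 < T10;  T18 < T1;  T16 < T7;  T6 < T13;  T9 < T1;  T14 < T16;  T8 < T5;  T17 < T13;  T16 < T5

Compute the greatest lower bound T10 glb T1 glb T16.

T16

Common lower bounds of {T10, T1, T16}: T14, T16.
The greatest among these is T16.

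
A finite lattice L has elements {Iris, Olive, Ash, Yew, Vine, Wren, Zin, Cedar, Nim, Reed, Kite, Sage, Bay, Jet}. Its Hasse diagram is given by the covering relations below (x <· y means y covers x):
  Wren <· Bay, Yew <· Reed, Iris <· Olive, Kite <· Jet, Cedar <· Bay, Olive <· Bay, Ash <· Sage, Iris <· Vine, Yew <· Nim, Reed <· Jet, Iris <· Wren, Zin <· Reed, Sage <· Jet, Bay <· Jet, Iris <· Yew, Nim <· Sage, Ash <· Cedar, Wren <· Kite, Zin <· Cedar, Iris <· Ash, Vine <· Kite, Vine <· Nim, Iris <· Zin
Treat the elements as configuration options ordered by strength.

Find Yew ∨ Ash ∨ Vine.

Common upper bounds of {Yew, Ash, Vine}: Jet, Sage.
The least among these is Sage.

Sage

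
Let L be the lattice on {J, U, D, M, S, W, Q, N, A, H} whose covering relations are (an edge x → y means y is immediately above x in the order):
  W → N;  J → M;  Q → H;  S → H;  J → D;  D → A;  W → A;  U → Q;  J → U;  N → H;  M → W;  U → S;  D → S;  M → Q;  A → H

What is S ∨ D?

S

Common upper bounds of {S, D}: H, S.
The least among these is S.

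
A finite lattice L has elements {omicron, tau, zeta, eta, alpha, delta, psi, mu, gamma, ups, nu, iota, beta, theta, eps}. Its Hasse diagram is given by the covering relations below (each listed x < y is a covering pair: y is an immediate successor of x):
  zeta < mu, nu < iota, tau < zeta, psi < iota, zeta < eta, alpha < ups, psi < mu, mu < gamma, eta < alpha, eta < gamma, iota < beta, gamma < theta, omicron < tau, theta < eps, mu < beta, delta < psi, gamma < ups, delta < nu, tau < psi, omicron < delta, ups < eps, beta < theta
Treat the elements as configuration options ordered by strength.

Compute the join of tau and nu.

iota

Common upper bounds of {tau, nu}: beta, eps, iota, theta.
The least among these is iota.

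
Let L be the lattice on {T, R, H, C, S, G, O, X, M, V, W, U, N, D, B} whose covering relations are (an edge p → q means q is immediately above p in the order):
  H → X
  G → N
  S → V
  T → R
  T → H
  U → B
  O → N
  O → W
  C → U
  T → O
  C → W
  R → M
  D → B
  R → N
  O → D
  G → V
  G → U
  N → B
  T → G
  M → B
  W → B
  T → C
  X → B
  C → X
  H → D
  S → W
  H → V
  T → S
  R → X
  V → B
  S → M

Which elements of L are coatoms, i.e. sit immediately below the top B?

The coatoms are exactly the elements covered by B: D, M, N, U, V, W, X.

D, M, N, U, V, W, X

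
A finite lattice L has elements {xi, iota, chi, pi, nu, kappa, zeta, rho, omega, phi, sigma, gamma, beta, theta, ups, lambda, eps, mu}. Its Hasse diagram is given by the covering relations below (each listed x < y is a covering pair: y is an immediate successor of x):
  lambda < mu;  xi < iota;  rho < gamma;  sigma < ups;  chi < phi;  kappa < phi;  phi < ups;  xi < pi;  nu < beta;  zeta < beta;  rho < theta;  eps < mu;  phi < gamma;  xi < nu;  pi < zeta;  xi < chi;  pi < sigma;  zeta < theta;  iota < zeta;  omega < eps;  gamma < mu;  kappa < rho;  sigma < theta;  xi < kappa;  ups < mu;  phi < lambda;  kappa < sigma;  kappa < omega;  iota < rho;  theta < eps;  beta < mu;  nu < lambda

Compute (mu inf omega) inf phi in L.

mu ∧ omega = omega
omega ∧ phi = kappa

kappa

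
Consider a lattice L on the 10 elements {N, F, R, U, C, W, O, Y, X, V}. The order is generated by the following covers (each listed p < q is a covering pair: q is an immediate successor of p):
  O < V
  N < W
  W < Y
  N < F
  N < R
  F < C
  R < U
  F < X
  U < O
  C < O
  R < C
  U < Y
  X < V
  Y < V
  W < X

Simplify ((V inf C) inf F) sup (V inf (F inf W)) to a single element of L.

F

V ∧ C = C
C ∧ F = F
F ∧ W = N
V ∧ N = N
F ∨ N = F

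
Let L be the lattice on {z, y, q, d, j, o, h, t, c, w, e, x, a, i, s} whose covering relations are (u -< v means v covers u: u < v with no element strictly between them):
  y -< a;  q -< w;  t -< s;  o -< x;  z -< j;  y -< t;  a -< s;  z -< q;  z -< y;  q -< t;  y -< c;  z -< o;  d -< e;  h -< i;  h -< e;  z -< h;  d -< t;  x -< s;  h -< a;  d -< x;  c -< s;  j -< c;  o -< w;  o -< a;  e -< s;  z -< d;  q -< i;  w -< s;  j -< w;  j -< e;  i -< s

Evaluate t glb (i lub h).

i ∨ h = i
t ∧ i = q

q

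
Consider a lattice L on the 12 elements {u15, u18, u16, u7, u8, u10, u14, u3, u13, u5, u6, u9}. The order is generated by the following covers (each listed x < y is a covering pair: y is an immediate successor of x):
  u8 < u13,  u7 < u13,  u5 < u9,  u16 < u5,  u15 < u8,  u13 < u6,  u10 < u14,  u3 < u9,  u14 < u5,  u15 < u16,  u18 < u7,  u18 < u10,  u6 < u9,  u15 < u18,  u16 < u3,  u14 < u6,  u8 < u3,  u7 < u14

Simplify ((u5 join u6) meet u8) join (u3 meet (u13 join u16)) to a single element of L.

u5 ∨ u6 = u9
u9 ∧ u8 = u8
u13 ∨ u16 = u9
u3 ∧ u9 = u3
u8 ∨ u3 = u3

u3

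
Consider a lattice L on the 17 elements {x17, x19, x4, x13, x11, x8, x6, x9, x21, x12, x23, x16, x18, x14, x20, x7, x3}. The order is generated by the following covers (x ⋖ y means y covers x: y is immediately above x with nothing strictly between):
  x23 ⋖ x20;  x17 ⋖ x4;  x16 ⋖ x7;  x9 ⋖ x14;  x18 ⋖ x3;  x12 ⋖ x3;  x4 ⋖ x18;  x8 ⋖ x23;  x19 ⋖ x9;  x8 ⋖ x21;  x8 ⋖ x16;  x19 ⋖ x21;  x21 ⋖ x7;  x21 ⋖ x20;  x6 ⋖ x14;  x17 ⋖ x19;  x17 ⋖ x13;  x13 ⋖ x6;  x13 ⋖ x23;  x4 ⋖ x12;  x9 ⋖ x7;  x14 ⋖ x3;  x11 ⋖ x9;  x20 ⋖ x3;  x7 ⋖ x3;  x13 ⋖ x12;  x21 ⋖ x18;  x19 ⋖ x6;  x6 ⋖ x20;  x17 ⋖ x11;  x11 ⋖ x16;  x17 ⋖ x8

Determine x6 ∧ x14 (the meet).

Common lower bounds of {x6, x14}: x13, x17, x19, x6.
The greatest among these is x6.

x6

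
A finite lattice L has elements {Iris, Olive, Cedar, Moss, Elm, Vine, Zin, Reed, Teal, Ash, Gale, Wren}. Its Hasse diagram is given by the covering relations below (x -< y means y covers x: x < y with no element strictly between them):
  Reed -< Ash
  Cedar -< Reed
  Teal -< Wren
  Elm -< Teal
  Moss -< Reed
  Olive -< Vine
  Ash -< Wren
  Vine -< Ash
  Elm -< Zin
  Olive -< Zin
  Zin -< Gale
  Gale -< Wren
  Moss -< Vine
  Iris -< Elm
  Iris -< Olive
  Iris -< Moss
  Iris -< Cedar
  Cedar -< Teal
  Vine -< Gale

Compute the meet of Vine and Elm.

Iris

Common lower bounds of {Vine, Elm}: Iris.
The greatest among these is Iris.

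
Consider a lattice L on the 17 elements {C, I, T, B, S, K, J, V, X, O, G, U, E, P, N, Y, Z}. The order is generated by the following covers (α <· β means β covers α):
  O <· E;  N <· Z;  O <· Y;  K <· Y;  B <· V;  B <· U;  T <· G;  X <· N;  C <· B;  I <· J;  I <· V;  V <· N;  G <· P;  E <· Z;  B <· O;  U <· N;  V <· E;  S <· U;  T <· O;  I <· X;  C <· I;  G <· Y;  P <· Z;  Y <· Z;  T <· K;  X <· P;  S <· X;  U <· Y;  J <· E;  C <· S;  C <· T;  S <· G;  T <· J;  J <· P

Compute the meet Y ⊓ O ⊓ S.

C

Common lower bounds of {Y, O, S}: C.
The greatest among these is C.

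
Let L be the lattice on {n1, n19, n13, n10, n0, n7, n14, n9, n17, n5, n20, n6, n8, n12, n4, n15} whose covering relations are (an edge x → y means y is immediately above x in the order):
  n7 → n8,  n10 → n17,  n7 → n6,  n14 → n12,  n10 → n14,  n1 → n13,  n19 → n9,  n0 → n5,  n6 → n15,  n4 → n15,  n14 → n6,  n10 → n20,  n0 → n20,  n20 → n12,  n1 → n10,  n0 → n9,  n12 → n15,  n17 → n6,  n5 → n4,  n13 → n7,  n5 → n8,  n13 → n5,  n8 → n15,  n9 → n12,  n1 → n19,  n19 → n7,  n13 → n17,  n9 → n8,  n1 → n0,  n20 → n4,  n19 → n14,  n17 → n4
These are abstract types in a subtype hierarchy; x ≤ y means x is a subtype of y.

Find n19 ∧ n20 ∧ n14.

n1

Common lower bounds of {n19, n20, n14}: n1.
The greatest among these is n1.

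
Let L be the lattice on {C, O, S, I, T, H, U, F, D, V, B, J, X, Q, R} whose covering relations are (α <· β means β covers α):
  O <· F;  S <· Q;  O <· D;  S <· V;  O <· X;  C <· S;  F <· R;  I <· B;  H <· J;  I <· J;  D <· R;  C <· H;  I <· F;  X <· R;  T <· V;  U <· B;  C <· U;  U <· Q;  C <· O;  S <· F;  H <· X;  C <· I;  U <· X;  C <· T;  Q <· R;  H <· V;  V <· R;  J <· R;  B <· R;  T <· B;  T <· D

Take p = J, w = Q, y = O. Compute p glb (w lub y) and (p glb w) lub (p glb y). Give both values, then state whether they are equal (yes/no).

w lub y = R, so p glb (w lub y) = J glb R = J.
p glb w = C and p glb y = C, so (p glb w) lub (p glb y) = C lub C = C.
Equal: no.

J; C; no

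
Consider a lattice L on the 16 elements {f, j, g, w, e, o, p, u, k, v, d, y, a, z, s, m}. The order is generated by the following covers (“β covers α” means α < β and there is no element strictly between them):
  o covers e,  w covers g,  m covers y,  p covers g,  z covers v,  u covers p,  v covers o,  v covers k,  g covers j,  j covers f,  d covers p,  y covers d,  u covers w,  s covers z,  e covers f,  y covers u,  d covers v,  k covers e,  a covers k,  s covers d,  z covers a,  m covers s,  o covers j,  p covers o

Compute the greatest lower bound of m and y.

y

Common lower bounds of {m, y}: d, e, f, g, j, k, o, p, u, v, w, y.
The greatest among these is y.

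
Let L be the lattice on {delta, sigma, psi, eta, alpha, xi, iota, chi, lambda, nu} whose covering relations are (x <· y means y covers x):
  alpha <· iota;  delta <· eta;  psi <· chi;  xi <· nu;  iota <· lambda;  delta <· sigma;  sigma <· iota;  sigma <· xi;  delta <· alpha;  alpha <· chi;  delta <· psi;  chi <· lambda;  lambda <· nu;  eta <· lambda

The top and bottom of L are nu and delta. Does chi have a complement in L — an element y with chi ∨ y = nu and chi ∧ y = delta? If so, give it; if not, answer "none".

xi

Need y with chi ∨ y = nu and chi ∧ y = delta.
Checking each element gives: xi.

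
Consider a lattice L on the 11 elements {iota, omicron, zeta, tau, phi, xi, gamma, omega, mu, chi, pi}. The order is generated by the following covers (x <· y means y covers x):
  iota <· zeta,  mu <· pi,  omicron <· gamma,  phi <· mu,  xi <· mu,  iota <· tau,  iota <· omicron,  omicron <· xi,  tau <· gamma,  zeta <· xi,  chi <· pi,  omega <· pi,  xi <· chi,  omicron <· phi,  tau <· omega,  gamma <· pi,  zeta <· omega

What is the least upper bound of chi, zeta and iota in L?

Common upper bounds of {chi, zeta, iota}: chi, pi.
The least among these is chi.

chi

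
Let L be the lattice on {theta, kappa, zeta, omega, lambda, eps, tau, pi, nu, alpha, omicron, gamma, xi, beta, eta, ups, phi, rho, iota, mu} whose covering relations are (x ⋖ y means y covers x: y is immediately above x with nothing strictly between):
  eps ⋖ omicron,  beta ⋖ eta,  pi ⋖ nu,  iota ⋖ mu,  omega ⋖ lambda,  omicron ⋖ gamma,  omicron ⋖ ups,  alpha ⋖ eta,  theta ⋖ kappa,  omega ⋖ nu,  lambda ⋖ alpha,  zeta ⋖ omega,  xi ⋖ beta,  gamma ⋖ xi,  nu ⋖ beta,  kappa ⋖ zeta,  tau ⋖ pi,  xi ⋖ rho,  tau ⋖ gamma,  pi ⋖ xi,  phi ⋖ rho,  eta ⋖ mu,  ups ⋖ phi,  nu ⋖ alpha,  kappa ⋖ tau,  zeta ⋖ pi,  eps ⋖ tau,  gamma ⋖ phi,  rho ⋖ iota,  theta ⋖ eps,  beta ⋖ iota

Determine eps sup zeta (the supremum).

Common upper bounds of {eps, zeta}: alpha, beta, eta, iota, mu, nu, pi, rho, xi.
The least among these is pi.

pi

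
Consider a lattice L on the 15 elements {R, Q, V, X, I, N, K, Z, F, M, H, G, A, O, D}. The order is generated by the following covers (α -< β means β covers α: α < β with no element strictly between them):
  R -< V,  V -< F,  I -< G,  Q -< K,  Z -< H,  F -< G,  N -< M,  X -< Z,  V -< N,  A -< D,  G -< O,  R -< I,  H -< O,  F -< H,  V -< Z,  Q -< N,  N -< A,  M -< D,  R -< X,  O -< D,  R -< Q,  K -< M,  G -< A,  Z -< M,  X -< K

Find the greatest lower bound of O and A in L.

G

Common lower bounds of {O, A}: F, G, I, R, V.
The greatest among these is G.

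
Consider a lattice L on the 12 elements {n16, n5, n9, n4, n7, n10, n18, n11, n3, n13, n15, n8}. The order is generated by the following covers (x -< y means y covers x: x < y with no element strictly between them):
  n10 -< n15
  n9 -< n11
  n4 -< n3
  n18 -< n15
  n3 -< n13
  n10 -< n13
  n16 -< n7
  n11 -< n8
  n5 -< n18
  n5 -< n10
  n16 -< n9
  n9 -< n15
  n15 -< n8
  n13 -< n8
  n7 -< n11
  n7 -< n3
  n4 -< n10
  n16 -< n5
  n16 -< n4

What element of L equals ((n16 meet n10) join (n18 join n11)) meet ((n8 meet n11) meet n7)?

n16 ∧ n10 = n16
n18 ∨ n11 = n8
n16 ∨ n8 = n8
n8 ∧ n11 = n11
n11 ∧ n7 = n7
n8 ∧ n7 = n7

n7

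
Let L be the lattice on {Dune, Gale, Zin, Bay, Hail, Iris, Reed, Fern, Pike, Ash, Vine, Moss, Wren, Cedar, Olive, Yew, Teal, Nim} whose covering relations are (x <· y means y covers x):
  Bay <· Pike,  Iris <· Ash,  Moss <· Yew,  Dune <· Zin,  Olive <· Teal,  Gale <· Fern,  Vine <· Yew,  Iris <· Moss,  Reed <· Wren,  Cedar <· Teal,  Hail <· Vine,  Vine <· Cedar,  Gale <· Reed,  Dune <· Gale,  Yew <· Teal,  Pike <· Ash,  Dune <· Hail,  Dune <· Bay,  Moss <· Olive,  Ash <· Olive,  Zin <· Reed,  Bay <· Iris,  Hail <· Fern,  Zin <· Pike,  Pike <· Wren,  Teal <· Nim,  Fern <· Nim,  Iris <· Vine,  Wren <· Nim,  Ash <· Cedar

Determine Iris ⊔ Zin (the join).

Ash

Common upper bounds of {Iris, Zin}: Ash, Cedar, Nim, Olive, Teal.
The least among these is Ash.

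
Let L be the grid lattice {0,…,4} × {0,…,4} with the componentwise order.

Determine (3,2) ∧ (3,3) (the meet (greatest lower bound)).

Common lower bounds of {(3,2), (3,3)}: (0,0), (0,1), (0,2), (1,0), (1,1), (1,2), (2,0), (2,1), (2,2), (3,0), (3,1), (3,2).
The greatest among these is (3,2).

(3,2)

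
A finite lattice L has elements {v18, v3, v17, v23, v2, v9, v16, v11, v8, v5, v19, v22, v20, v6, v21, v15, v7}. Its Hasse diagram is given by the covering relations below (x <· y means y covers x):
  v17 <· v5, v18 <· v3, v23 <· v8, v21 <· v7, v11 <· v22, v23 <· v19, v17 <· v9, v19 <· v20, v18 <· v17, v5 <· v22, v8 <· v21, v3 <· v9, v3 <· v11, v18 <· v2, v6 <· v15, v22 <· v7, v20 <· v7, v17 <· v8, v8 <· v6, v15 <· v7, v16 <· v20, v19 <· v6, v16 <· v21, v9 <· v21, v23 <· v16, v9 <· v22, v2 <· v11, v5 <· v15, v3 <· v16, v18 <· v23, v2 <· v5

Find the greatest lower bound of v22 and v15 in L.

Common lower bounds of {v22, v15}: v17, v18, v2, v5.
The greatest among these is v5.

v5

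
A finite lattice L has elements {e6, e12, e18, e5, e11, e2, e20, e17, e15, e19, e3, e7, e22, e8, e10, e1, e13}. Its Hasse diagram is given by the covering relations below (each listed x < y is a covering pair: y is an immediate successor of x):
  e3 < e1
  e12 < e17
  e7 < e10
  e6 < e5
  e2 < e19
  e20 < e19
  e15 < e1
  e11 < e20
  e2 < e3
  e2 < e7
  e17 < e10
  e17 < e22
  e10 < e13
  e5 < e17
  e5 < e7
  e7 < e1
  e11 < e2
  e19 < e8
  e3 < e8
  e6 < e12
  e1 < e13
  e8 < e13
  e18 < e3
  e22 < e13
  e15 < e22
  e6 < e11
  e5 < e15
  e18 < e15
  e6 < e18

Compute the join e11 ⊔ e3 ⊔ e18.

e3

Common upper bounds of {e11, e3, e18}: e1, e13, e3, e8.
The least among these is e3.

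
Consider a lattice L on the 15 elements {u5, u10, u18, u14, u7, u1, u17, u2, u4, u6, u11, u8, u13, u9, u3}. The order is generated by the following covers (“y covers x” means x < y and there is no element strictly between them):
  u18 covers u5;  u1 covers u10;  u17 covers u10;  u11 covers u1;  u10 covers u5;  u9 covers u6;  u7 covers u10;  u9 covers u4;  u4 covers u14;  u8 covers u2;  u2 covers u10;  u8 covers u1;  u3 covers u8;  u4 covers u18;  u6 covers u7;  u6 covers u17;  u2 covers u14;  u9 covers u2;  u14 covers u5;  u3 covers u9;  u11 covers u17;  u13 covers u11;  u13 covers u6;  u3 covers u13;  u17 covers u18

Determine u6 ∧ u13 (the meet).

u6

Common lower bounds of {u6, u13}: u10, u17, u18, u5, u6, u7.
The greatest among these is u6.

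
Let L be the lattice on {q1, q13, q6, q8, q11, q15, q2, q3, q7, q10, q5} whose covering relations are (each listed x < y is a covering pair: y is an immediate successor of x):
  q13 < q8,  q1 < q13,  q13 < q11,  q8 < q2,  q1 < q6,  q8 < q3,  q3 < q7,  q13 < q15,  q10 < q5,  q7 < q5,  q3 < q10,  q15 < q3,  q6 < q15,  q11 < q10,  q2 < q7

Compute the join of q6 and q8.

q3

Common upper bounds of {q6, q8}: q10, q3, q5, q7.
The least among these is q3.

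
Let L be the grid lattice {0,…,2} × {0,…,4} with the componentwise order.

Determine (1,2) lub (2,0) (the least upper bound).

(2,2)

In a product of chains, the join is componentwise max, giving (2,2).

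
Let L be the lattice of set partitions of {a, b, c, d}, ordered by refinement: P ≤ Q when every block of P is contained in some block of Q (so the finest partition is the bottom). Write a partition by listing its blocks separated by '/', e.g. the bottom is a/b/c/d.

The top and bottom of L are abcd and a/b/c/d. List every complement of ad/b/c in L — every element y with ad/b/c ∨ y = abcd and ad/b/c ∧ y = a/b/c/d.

Need y with ad/b/c ∨ y = abcd and ad/b/c ∧ y = a/b/c/d.
Checking each element gives: a/bcd, ab/cd, abc/d, ac/bd.

a/bcd, ab/cd, abc/d, ac/bd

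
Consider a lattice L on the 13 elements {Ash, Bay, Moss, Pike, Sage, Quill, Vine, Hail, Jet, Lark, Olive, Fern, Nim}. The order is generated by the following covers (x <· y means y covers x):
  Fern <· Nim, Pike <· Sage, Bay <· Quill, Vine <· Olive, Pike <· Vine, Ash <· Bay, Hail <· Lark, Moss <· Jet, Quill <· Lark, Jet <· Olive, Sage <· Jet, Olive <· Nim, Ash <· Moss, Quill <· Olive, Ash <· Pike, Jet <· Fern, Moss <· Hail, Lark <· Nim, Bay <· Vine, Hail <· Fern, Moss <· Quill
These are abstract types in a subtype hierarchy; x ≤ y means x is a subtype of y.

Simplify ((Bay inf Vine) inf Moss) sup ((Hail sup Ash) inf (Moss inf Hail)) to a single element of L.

Moss

Bay ∧ Vine = Bay
Bay ∧ Moss = Ash
Hail ∨ Ash = Hail
Moss ∧ Hail = Moss
Hail ∧ Moss = Moss
Ash ∨ Moss = Moss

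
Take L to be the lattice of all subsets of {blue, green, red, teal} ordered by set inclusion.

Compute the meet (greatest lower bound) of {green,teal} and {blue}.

∅

Common lower bounds of {{green,teal}, {blue}}: ∅.
The greatest among these is ∅.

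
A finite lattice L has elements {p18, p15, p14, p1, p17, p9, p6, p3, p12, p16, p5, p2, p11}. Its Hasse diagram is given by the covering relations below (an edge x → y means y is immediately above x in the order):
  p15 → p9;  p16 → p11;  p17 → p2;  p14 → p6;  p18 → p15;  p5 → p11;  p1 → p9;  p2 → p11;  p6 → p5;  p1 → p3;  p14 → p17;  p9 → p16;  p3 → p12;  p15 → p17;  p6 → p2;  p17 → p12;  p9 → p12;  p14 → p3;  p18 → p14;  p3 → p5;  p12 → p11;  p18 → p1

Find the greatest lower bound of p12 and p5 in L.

Common lower bounds of {p12, p5}: p1, p14, p18, p3.
The greatest among these is p3.

p3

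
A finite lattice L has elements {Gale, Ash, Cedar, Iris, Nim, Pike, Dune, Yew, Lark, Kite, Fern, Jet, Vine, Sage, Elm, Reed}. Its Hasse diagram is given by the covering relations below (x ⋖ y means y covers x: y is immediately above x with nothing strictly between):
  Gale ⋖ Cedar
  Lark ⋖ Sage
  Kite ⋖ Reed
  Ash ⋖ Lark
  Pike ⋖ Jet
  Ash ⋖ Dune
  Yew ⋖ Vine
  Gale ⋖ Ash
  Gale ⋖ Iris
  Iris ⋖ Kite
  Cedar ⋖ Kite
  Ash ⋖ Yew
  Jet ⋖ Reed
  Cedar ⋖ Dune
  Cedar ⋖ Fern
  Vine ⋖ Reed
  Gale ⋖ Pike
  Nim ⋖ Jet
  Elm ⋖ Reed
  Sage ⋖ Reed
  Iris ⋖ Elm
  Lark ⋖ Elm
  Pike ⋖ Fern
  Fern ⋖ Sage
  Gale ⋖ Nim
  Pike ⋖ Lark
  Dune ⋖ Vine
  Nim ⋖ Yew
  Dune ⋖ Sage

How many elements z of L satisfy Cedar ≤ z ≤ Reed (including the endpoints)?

7

The interval [Cedar, Reed] = {Cedar, Dune, Fern, Kite, Reed, Sage, Vine}, which has 7 elements.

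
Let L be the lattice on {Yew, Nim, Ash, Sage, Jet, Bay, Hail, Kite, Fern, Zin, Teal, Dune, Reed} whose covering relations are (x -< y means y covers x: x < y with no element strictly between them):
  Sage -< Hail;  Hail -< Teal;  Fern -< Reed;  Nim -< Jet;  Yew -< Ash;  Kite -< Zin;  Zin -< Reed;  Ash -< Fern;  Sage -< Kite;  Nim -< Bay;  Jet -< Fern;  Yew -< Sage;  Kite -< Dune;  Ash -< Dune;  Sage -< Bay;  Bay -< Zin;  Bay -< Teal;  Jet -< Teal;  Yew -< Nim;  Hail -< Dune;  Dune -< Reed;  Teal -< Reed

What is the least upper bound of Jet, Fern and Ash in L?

Fern

Common upper bounds of {Jet, Fern, Ash}: Fern, Reed.
The least among these is Fern.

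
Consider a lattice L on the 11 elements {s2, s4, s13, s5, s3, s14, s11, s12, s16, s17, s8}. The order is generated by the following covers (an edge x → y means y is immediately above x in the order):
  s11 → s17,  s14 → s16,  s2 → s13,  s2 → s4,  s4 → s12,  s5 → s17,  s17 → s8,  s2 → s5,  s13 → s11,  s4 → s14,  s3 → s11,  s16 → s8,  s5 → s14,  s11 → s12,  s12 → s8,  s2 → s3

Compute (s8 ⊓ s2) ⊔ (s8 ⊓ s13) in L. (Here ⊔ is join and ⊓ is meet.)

s13

s8 ∧ s2 = s2
s8 ∧ s13 = s13
s2 ∨ s13 = s13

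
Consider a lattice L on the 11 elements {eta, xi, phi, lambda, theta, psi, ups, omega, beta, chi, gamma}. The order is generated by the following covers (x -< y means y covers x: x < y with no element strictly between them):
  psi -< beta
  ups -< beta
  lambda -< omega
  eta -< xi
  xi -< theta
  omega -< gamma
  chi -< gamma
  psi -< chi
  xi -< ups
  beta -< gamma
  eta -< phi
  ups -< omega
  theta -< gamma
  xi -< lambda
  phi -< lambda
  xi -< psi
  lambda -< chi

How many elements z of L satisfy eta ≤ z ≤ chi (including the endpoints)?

6

The interval [eta, chi] = {chi, eta, lambda, phi, psi, xi}, which has 6 elements.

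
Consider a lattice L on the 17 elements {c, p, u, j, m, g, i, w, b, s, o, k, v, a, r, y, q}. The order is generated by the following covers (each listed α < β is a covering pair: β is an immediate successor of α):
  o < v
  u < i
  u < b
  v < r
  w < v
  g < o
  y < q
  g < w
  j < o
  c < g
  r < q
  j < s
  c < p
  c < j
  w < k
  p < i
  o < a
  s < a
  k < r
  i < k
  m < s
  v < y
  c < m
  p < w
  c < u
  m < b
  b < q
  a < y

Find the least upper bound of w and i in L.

Common upper bounds of {w, i}: k, q, r.
The least among these is k.

k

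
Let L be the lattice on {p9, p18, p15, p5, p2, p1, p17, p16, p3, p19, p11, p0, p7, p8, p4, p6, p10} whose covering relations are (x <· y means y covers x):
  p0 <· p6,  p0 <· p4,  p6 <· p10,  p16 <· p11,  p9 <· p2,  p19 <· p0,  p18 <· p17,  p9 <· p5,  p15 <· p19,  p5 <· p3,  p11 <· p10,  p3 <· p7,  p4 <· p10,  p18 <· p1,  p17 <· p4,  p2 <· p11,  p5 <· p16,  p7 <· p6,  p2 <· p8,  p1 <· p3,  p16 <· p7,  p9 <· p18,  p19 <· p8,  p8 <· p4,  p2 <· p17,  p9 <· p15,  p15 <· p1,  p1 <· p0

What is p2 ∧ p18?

Common lower bounds of {p2, p18}: p9.
The greatest among these is p9.

p9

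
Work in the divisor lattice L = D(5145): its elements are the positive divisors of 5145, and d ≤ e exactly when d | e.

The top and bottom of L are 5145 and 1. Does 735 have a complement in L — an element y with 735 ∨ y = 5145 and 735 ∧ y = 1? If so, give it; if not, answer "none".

For every candidate y, either 735 ∨ y ≠ 5145 or 735 ∧ y ≠ 1; no complement exists.

none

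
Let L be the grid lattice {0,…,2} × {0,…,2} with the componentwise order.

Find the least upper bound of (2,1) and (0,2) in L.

(2,2)

Common upper bounds of {(2,1), (0,2)}: (2,2).
The least among these is (2,2).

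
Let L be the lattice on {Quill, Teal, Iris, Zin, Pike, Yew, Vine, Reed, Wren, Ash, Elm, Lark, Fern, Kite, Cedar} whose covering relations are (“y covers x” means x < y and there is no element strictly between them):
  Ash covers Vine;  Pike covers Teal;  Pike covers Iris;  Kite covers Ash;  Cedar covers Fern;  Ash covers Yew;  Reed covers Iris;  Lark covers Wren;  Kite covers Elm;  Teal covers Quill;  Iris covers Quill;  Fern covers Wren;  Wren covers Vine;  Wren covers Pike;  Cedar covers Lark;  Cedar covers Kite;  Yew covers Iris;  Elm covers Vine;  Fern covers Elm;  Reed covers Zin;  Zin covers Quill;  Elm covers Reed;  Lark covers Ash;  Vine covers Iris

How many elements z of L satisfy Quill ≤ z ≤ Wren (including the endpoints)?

The interval [Quill, Wren] = {Iris, Pike, Quill, Teal, Vine, Wren}, which has 6 elements.

6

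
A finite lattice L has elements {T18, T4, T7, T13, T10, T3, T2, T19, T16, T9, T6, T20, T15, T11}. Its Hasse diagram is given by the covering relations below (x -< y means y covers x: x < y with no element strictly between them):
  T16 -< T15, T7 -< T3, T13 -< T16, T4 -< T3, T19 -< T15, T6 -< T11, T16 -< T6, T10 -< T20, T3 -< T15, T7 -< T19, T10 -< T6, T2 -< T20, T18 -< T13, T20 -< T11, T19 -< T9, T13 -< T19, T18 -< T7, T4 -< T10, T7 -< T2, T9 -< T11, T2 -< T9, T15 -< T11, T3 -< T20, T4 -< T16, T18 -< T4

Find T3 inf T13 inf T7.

T18

Common lower bounds of {T3, T13, T7}: T18.
The greatest among these is T18.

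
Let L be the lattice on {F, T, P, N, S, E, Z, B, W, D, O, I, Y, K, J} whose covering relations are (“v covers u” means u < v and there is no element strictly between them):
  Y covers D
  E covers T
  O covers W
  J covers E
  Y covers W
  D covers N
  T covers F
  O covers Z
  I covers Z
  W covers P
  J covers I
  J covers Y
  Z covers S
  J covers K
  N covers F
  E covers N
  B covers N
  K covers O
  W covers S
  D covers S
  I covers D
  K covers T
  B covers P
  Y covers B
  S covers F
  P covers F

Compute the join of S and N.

D

Common upper bounds of {S, N}: D, I, J, Y.
The least among these is D.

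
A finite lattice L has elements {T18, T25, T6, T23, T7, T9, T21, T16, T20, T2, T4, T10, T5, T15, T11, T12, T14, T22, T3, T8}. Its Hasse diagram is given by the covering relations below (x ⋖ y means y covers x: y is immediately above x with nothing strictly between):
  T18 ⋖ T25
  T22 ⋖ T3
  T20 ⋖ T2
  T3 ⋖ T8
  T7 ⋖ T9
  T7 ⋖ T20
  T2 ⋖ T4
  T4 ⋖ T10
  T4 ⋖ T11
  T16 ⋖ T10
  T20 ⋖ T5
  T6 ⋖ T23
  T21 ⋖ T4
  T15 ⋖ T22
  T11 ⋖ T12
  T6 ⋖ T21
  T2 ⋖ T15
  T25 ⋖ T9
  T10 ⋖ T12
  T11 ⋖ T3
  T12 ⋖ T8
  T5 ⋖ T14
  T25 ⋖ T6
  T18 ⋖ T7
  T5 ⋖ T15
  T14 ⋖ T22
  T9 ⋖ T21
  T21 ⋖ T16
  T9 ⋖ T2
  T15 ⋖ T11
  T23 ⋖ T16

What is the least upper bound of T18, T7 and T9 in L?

T9

Common upper bounds of {T18, T7, T9}: T10, T11, T12, T15, T16, T2, T21, T22, T3, T4, T8, T9.
The least among these is T9.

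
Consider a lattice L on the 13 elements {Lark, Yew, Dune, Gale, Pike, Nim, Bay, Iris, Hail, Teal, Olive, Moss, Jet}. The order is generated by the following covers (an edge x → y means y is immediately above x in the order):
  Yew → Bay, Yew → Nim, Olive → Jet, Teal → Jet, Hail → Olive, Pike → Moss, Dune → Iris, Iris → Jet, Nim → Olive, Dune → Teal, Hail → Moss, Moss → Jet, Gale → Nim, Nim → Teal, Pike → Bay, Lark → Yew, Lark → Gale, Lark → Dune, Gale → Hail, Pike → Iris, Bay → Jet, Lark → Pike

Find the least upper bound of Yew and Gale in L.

Common upper bounds of {Yew, Gale}: Jet, Nim, Olive, Teal.
The least among these is Nim.

Nim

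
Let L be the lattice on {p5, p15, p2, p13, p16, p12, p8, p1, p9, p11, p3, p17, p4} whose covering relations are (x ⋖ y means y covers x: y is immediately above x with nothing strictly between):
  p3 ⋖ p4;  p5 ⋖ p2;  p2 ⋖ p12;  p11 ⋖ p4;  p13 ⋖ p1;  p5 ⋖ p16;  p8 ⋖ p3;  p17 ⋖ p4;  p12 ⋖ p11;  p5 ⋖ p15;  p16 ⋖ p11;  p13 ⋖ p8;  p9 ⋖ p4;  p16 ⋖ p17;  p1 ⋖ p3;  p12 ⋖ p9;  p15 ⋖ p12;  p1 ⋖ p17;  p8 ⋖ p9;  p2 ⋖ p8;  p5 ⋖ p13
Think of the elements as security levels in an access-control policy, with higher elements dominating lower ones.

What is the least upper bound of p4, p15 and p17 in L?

Common upper bounds of {p4, p15, p17}: p4.
The least among these is p4.

p4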